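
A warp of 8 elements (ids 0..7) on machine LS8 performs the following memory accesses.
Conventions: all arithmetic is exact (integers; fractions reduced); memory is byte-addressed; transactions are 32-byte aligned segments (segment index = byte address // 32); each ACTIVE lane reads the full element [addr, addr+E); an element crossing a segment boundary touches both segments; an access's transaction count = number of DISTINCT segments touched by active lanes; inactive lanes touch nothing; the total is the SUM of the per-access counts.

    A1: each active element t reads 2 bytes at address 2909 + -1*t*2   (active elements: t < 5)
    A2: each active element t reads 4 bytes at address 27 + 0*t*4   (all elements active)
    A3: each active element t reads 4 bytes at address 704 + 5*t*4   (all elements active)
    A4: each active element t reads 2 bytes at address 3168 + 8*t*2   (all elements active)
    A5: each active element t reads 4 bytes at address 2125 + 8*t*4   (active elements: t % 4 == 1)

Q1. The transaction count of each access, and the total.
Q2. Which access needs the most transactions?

A1: 1 transaction
A2: 1 transaction
A3: 5 transactions
A4: 4 transactions
A5: 2 transactions

Answer: 1,1,5,4,2; total 13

Answer: A3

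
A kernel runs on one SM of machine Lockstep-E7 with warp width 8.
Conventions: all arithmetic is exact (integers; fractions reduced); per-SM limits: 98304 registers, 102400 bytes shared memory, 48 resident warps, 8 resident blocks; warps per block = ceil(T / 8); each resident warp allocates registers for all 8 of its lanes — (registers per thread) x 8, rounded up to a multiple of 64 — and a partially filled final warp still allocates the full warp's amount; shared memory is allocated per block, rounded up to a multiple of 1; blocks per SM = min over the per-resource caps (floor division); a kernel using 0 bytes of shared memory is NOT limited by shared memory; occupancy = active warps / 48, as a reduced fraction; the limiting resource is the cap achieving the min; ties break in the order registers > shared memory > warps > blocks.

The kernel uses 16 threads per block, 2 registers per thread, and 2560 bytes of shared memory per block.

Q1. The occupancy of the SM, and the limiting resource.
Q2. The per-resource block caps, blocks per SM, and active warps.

Answer: occupancy 1/3, limited by blocks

registers: 768 blocks
shared memory: 40 blocks
warps: 24 blocks
blocks: 8 blocks

Answer: 8 blocks, 16 active warps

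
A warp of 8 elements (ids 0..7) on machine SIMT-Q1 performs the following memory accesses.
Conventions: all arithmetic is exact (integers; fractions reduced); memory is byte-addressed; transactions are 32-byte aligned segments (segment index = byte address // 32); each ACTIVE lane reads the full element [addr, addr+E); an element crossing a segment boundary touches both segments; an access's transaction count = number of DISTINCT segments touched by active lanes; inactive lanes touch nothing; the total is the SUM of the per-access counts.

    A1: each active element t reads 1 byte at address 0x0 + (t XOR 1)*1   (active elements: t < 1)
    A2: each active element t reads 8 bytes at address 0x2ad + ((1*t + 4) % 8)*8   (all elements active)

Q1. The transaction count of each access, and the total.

A1: 1 transaction
A2: 3 transactions

Answer: 1,3; total 4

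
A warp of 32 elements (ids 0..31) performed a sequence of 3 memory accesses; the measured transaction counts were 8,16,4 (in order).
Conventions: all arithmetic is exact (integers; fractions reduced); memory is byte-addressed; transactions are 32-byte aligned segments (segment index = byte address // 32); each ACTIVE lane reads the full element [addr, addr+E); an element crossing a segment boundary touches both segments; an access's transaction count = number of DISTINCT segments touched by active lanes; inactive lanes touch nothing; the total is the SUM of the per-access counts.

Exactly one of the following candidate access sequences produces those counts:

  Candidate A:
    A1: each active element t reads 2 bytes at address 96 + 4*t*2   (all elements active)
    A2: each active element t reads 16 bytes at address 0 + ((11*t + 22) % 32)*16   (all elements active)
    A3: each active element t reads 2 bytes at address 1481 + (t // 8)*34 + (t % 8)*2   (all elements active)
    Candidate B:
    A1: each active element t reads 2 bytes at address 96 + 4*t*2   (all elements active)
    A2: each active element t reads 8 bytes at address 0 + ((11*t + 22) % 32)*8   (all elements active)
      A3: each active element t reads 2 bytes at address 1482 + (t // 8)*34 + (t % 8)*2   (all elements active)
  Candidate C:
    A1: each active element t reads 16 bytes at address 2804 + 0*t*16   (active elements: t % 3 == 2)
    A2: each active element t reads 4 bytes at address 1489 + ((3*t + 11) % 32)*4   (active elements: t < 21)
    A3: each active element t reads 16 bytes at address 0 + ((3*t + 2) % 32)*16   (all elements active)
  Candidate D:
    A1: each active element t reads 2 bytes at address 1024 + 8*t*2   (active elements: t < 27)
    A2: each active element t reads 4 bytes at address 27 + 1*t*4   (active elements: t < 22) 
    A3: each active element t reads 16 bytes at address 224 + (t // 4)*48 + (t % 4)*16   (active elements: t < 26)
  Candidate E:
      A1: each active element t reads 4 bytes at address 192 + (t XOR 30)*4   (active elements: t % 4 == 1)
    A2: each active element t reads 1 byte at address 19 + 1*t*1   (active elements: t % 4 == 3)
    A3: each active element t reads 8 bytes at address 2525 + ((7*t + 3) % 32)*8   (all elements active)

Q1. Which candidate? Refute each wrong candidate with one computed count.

B: A2 gives 8 transactions, not 16
C: A1 gives 2 transactions, not 8
D: A1 gives 14 transactions, not 8
E: A1 gives 4 transactions, not 8
A: all counts match (8,16,4)

Answer: A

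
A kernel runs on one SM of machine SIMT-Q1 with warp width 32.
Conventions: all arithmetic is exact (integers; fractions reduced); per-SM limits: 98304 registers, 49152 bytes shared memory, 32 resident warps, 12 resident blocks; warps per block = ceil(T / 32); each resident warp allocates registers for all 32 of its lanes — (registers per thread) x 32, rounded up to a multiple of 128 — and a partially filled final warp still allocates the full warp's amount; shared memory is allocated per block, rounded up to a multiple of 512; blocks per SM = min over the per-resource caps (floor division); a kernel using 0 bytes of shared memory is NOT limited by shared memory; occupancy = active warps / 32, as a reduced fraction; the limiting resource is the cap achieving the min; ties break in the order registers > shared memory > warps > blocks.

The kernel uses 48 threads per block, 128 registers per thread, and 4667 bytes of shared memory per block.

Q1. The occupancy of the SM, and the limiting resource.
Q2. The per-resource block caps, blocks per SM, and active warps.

Answer: occupancy 9/16, limited by shared memory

registers: 12 blocks
shared memory: 9 blocks
warps: 16 blocks
blocks: 12 blocks

Answer: 9 blocks, 18 active warps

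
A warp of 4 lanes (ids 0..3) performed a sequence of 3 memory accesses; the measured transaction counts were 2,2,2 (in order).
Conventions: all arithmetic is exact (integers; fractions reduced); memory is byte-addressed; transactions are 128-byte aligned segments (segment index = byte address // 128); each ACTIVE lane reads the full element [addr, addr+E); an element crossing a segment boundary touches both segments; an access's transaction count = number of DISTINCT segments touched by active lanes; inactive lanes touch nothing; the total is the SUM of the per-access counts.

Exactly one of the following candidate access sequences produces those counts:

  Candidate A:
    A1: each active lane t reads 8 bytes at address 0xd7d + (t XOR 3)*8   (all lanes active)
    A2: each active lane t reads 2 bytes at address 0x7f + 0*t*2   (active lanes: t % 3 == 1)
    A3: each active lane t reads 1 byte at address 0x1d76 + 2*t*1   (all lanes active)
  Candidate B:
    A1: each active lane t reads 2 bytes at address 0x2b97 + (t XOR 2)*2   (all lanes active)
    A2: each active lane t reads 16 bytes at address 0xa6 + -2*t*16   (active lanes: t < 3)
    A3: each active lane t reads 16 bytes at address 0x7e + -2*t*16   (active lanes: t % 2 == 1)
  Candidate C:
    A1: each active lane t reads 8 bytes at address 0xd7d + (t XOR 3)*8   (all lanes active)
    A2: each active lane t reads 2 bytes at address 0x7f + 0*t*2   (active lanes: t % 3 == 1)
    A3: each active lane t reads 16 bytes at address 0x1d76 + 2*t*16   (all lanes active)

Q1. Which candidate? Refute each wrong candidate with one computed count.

A: A3 gives 1 transaction, not 2
B: A1 gives 1 transaction, not 2
C: all counts match (2,2,2)

Answer: C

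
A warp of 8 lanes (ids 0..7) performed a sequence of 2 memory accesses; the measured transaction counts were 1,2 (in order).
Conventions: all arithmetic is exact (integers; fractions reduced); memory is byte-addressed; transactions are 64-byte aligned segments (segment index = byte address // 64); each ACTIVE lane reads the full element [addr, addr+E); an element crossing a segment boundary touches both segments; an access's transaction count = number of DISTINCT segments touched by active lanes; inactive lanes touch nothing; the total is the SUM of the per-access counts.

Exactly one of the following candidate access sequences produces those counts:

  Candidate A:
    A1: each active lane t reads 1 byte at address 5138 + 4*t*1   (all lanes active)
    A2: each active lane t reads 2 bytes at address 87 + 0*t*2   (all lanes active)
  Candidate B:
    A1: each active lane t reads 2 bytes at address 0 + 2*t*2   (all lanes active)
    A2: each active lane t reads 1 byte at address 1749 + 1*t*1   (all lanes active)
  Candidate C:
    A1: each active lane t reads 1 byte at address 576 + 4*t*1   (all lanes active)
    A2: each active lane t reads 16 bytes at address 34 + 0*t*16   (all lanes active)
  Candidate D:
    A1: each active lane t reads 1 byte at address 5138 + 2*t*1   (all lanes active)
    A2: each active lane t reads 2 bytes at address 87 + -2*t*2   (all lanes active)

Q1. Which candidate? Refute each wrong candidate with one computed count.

A: A2 gives 1 transaction, not 2
B: A2 gives 1 transaction, not 2
C: A2 gives 1 transaction, not 2
D: all counts match (1,2)

Answer: D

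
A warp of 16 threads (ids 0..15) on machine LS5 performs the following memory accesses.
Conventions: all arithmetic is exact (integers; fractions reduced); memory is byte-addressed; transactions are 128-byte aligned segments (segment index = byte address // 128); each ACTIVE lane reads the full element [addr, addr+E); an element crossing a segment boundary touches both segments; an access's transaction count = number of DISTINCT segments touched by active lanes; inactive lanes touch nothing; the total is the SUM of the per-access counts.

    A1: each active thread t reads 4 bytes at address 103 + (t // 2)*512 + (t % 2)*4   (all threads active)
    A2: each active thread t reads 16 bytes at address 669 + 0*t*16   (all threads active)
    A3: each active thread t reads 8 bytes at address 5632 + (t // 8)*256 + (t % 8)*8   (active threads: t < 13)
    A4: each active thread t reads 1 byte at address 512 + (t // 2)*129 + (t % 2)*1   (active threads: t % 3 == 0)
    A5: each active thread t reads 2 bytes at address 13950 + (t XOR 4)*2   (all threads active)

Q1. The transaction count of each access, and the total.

A1: 8 transactions
A2: 1 transaction
A3: 2 transactions
A4: 6 transactions
A5: 2 transactions

Answer: 8,1,2,6,2; total 19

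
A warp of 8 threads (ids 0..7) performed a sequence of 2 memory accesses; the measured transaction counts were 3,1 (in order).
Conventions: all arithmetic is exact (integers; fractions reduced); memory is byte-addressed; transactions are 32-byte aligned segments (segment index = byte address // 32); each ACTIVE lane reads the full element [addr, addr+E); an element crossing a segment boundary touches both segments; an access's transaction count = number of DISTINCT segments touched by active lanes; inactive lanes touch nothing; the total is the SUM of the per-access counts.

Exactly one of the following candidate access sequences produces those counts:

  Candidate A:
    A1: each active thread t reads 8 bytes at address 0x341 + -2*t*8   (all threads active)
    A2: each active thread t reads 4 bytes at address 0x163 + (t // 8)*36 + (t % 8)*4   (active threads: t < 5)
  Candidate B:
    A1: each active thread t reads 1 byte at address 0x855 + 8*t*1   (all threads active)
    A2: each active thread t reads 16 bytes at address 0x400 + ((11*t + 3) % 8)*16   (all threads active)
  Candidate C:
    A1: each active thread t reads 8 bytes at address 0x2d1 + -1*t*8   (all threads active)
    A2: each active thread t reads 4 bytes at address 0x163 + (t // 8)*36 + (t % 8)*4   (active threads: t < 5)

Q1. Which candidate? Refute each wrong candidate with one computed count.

A: A1 gives 5 transactions, not 3
B: A2 gives 4 transactions, not 1
C: all counts match (3,1)

Answer: C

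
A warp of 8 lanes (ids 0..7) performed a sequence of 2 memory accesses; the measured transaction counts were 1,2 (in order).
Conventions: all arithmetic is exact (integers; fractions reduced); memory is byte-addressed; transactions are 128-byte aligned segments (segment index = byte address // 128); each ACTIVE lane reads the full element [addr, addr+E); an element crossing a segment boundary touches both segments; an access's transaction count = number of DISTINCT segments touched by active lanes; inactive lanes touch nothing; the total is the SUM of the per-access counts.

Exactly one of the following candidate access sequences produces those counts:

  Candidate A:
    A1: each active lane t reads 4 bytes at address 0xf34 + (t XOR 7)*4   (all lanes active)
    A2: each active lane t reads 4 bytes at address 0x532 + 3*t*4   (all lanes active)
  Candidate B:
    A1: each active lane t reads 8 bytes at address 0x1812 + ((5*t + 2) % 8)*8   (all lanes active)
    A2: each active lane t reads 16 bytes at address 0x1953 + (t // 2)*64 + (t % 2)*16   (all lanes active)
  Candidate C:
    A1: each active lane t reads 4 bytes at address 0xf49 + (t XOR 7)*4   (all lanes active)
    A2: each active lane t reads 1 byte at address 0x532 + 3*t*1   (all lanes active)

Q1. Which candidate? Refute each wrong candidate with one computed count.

B: A2 gives 3 transactions, not 2
C: A2 gives 1 transaction, not 2
A: all counts match (1,2)

Answer: A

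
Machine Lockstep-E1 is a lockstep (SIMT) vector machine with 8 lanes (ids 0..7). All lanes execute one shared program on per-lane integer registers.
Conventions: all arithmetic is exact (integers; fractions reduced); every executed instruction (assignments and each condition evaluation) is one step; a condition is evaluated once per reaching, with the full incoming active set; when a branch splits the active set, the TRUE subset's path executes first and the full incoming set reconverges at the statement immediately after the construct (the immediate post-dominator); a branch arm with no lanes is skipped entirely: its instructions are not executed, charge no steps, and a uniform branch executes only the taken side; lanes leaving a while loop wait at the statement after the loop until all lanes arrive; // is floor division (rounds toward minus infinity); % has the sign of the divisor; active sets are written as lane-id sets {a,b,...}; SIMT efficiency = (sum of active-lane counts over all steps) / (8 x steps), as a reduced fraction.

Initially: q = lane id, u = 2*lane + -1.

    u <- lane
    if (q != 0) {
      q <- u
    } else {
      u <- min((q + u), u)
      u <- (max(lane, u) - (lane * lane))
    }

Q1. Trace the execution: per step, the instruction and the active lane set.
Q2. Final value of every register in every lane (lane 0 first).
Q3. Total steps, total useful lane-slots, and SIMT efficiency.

step 0: u <- lane                    {0,1,2,3,4,5,6,7}
step 1: eval (q != 0)                {0,1,2,3,4,5,6,7}
step 2: q <- u                       {1,2,3,4,5,6,7}
step 3: u <- min((q + u), u)         {0}
step 4: u <- (max(lane, u) - (lane * lane)) {0}

Answer: 5 steps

q: 0,1,2,3,4,5,6,7
u: 0,1,2,3,4,5,6,7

steps = 5; useful = 25; efficiency = 25/40 = 5/8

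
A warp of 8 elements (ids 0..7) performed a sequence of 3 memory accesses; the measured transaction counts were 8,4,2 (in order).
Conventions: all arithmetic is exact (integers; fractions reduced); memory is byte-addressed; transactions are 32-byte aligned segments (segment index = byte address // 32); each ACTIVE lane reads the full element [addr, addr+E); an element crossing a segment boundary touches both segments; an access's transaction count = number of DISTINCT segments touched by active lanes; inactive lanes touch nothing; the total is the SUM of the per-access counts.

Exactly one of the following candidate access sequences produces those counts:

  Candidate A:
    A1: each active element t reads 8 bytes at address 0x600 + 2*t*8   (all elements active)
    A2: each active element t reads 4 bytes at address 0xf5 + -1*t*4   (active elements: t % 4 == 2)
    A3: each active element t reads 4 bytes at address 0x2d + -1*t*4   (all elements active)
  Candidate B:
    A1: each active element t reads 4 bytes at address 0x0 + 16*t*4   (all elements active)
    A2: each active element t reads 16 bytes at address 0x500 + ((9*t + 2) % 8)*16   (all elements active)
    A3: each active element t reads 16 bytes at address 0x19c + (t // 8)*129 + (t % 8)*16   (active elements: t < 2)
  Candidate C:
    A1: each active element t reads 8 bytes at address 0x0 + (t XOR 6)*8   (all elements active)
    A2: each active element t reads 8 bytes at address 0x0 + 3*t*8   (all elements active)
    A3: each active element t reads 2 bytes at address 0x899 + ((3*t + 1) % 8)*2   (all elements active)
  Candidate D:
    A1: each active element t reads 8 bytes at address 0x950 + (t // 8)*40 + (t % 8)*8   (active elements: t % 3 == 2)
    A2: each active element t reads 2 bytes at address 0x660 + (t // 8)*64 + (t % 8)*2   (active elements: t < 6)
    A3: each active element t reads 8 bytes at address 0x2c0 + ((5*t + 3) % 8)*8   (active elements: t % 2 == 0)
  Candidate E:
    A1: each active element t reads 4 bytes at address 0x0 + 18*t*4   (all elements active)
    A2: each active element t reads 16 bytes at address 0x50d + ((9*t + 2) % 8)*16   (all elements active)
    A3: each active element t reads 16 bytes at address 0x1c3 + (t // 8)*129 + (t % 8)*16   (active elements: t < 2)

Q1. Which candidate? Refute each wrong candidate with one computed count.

A: A1 gives 4 transactions, not 8
C: A1 gives 2 transactions, not 8
D: A1 gives 1 transaction, not 8
E: A2 gives 5 transactions, not 4
B: all counts match (8,4,2)

Answer: B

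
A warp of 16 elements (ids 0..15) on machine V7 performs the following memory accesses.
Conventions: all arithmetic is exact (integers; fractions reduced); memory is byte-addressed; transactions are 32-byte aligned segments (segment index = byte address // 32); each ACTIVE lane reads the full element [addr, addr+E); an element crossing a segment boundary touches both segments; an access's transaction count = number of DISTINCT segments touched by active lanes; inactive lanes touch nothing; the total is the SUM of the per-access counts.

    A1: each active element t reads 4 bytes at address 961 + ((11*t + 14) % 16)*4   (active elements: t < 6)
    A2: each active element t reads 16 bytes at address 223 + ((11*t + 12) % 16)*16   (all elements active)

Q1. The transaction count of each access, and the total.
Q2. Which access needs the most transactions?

A1: 3 transactions
A2: 9 transactions

Answer: 3,9; total 12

Answer: A2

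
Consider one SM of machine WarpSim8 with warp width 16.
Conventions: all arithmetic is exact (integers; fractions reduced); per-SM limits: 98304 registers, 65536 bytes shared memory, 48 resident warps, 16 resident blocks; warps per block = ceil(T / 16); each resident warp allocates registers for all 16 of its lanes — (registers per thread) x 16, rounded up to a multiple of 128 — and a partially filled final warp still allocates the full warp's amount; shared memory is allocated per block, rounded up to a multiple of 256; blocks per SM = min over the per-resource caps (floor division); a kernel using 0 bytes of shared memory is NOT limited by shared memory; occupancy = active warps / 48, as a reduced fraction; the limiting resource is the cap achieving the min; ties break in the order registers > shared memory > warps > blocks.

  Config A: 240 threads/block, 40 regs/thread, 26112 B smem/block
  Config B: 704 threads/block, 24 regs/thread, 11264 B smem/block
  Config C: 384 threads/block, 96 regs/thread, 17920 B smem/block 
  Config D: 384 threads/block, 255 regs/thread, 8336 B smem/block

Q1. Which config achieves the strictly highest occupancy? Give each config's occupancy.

occupancies: A 5/8, B 11/12, C 1, D 1/2

Answer: C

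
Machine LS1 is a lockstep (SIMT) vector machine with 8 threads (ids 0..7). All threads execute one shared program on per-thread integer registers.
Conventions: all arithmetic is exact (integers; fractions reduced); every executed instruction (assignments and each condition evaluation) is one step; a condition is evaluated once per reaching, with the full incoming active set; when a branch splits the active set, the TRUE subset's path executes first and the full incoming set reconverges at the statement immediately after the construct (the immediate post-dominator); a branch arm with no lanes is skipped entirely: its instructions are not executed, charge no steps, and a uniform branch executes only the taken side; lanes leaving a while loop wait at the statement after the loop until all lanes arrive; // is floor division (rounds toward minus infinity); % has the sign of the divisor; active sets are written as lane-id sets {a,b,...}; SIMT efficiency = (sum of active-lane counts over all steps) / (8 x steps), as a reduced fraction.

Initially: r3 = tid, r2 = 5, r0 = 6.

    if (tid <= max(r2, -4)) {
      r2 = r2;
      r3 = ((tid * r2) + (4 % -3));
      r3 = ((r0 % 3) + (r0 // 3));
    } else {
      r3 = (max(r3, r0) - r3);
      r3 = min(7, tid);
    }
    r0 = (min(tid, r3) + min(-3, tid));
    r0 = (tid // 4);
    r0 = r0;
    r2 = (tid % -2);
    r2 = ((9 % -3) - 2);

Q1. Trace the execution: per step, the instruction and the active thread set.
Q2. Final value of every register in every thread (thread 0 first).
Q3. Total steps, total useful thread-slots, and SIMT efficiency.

step 0: eval (tid <= max(r2, -4))    {0,1,2,3,4,5,6,7}
step 1: r2 <- r2                     {0,1,2,3,4,5}
step 2: r3 <- ((tid * r2) + (4 % -3)) {0,1,2,3,4,5}
step 3: r3 <- ((r0 % 3) + (r0 // 3)) {0,1,2,3,4,5}
step 4: r3 <- (max(r3, r0) - r3)     {6,7}
step 5: r3 <- min(7, tid)            {6,7}
step 6: r0 <- (min(tid, r3) + min(-3, tid)) {0,1,2,3,4,5,6,7}
step 7: r0 <- (tid // 4)             {0,1,2,3,4,5,6,7}
step 8: r0 <- r0                     {0,1,2,3,4,5,6,7}
step 9: r2 <- (tid % -2)             {0,1,2,3,4,5,6,7}
step 10: r2 <- ((9 % -3) - 2)         {0,1,2,3,4,5,6,7}

Answer: 11 steps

r3: 2,2,2,2,2,2,6,7
r2: -2,-2,-2,-2,-2,-2,-2,-2
r0: 0,0,0,0,1,1,1,1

steps = 11; useful = 70; efficiency = 70/88 = 35/44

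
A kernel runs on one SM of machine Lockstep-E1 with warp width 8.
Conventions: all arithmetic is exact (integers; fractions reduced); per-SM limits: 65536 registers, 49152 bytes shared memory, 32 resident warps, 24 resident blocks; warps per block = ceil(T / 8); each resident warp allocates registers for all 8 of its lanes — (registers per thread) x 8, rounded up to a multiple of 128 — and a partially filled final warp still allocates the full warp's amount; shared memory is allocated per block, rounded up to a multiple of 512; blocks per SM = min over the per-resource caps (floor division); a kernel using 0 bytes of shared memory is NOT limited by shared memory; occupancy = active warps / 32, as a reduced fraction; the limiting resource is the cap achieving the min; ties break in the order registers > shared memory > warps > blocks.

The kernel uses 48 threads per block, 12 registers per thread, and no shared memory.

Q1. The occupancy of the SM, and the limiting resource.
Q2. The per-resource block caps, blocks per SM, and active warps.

Answer: occupancy 15/16, limited by warps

registers: 85 blocks
shared memory: no limit (kernel uses none)
warps: 5 blocks
blocks: 24 blocks

Answer: 5 blocks, 30 active warps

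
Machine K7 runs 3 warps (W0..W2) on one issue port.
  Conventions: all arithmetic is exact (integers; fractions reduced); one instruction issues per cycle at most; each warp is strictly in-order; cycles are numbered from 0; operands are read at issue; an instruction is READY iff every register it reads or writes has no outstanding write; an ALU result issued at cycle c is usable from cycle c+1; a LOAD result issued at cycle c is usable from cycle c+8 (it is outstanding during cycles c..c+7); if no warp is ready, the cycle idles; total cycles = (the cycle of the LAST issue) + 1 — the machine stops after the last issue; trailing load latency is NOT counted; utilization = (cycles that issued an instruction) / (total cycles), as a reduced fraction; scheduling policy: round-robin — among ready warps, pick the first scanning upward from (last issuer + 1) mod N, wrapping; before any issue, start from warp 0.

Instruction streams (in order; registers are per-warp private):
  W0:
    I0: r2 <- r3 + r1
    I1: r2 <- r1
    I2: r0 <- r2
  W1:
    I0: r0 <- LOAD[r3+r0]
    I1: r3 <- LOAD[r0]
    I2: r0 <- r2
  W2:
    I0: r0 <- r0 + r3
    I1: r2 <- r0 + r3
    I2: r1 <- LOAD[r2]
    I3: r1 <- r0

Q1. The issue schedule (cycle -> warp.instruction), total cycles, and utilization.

cycle 0: W0.I0
cycle 1: W1.I0
cycle 2: W2.I0
cycle 3: W0.I1
cycle 4: W2.I1
cycle 5: W0.I2
cycle 6: W2.I2
cycle 7: idle
cycle 8: idle
cycle 9: W1.I1
cycle 10: W1.I2
cycle 11: idle
cycle 12: idle
cycle 13: idle
cycle 14: W2.I3

Answer: 15 cycles, utilization 2/3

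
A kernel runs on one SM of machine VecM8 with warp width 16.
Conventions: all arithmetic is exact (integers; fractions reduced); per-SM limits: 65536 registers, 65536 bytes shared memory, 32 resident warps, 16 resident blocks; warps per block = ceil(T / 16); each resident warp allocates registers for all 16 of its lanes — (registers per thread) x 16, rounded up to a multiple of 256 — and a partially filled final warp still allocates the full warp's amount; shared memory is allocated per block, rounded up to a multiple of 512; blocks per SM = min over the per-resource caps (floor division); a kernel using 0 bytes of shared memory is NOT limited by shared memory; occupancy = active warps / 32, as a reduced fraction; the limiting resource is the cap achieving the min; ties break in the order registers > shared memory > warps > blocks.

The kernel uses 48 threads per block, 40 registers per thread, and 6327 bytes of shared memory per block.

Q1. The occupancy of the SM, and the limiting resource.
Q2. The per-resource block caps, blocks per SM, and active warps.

Answer: occupancy 27/32, limited by shared memory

registers: 28 blocks
shared memory: 9 blocks
warps: 10 blocks
blocks: 16 blocks

Answer: 9 blocks, 27 active warps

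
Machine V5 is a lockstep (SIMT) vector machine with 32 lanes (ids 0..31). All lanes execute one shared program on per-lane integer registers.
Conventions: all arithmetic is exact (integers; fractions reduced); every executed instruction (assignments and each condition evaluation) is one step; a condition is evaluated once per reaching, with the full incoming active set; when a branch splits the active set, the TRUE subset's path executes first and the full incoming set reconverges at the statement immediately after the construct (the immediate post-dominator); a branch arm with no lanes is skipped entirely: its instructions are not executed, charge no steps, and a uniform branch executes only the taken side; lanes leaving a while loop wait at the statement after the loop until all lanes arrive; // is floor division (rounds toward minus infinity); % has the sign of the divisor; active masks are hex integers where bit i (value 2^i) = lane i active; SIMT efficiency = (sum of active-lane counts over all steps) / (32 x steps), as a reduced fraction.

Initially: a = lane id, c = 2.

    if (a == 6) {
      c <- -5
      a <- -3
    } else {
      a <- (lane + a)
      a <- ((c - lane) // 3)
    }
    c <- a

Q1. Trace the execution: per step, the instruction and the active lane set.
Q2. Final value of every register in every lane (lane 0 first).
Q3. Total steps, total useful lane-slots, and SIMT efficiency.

step 0: eval (a == 6)                0xffffffff
step 1: c <- -5                      0x00000040
step 2: a <- -3                      0x00000040
step 3: a <- (lane + a)              0xffffffbf
step 4: a <- ((c - lane) // 3)       0xffffffbf
step 5: c <- a                       0xffffffff

Answer: 6 steps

a: 0,0,0,-1,-1,-1,-3,-2,-2,-3,-3,-3,-4,-4,-4,-5,-5,-5,-6,-6,-6,-7,-7,-7,-8,-8,-8,-9,-9,-9,-10,-10
c: 0,0,0,-1,-1,-1,-3,-2,-2,-3,-3,-3,-4,-4,-4,-5,-5,-5,-6,-6,-6,-7,-7,-7,-8,-8,-8,-9,-9,-9,-10,-10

steps = 6; useful = 128; efficiency = 128/192 = 2/3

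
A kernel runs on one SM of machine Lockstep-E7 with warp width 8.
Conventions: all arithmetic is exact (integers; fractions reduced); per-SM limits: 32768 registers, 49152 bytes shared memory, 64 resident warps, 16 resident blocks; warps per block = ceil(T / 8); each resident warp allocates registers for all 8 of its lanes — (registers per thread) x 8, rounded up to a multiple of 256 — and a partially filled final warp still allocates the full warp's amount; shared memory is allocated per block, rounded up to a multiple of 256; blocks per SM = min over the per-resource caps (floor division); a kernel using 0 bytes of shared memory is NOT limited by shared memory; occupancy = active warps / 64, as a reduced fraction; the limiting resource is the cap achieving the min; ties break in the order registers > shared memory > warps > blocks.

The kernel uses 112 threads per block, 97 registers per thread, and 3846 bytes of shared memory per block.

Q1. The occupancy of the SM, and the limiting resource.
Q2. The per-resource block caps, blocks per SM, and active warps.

Answer: occupancy 7/16, limited by registers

registers: 2 blocks
shared memory: 12 blocks
warps: 4 blocks
blocks: 16 blocks

Answer: 2 blocks, 28 active warps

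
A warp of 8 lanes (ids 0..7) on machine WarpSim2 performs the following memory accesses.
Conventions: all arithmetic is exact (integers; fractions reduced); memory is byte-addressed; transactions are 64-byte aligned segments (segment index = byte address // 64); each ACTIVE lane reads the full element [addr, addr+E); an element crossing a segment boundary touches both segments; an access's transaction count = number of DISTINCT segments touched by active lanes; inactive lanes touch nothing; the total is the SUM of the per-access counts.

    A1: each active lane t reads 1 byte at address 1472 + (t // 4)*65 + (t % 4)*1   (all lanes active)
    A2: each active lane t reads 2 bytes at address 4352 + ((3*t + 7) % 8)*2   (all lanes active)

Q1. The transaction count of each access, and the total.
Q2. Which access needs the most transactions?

A1: 2 transactions
A2: 1 transaction

Answer: 2,1; total 3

Answer: A1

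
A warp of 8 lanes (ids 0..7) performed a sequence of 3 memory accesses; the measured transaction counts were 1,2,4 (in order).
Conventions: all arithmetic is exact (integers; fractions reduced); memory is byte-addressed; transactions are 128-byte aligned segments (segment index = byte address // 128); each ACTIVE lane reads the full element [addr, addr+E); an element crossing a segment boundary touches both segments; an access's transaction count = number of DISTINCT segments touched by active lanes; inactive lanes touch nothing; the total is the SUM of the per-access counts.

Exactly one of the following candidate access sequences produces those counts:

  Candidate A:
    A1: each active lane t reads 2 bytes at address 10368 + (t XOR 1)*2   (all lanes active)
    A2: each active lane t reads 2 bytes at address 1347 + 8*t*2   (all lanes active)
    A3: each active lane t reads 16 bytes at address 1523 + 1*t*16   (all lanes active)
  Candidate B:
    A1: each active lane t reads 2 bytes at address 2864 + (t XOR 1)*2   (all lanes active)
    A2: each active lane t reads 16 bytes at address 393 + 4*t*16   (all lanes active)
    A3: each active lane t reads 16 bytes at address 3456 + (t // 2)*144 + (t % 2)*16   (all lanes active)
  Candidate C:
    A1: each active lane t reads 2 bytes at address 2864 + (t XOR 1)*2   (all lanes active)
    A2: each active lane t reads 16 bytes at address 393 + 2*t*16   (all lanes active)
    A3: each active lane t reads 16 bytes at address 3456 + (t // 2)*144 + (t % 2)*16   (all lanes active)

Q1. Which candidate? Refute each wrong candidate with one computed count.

A: A3 gives 2 transactions, not 4
B: A2 gives 4 transactions, not 2
C: all counts match (1,2,4)

Answer: C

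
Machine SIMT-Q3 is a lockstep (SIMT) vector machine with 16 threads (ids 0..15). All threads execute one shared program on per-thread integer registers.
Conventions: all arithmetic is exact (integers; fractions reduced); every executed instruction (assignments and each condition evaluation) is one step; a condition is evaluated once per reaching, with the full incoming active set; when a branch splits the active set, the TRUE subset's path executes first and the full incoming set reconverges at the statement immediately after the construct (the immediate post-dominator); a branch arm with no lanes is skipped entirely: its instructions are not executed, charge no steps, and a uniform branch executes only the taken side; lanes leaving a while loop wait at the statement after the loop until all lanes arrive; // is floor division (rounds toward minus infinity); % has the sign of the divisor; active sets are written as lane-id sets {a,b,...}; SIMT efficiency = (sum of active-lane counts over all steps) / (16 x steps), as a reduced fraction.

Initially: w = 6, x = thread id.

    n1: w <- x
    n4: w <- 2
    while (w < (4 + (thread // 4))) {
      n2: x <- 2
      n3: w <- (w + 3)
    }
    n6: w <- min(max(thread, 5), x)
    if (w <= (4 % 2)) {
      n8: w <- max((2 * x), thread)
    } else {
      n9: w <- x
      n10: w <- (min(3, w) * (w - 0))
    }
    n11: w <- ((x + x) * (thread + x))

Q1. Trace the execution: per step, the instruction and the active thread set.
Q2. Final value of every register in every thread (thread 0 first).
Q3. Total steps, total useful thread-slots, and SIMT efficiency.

step 0: w <- x                       {0,1,2,3,4,5,6,7,8,9,10,11,12,13,14,15}
step 1: w <- 2                       {0,1,2,3,4,5,6,7,8,9,10,11,12,13,14,15}
step 2: eval (w < (4 + (thread // 4))) {0,1,2,3,4,5,6,7,8,9,10,11,12,13,14,15}
step 3: x <- 2                       {0,1,2,3,4,5,6,7,8,9,10,11,12,13,14,15}
step 4: w <- (w + 3)                 {0,1,2,3,4,5,6,7,8,9,10,11,12,13,14,15}
step 5: eval (w < (4 + (thread // 4))) {0,1,2,3,4,5,6,7,8,9,10,11,12,13,14,15}
step 6: x <- 2                       {8,9,10,11,12,13,14,15}
step 7: w <- (w + 3)                 {8,9,10,11,12,13,14,15}
step 8: eval (w < (4 + (thread // 4))) {8,9,10,11,12,13,14,15}
step 9: w <- min(max(thread, 5), x)  {0,1,2,3,4,5,6,7,8,9,10,11,12,13,14,15}
step 10: eval (w <= (4 % 2))          {0,1,2,3,4,5,6,7,8,9,10,11,12,13,14,15}
step 11: w <- x                       {0,1,2,3,4,5,6,7,8,9,10,11,12,13,14,15}
step 12: w <- (min(3, w) * (w - 0))   {0,1,2,3,4,5,6,7,8,9,10,11,12,13,14,15}
step 13: w <- ((x + x) * (thread + x)) {0,1,2,3,4,5,6,7,8,9,10,11,12,13,14,15}

Answer: 14 steps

w: 8,12,16,20,24,28,32,36,40,44,48,52,56,60,64,68
x: 2,2,2,2,2,2,2,2,2,2,2,2,2,2,2,2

steps = 14; useful = 200; efficiency = 200/224 = 25/28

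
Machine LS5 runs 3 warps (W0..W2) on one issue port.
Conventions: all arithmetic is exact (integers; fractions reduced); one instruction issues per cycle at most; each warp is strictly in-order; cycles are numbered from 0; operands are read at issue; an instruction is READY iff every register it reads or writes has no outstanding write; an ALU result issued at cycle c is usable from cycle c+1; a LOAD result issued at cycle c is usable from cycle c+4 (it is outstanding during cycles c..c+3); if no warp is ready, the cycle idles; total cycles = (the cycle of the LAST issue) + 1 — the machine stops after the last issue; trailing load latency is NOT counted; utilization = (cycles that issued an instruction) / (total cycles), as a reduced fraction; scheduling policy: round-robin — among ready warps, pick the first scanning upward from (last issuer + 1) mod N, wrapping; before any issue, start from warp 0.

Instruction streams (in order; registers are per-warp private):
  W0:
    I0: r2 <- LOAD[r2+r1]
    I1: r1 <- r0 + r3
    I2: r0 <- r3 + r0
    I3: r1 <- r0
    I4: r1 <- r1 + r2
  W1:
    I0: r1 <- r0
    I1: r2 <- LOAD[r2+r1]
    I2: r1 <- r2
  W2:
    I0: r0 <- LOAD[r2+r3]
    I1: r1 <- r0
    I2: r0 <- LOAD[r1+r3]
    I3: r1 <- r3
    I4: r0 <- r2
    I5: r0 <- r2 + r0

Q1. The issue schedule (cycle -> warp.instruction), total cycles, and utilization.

cycle 0: W0.I0
cycle 1: W1.I0
cycle 2: W2.I0
cycle 3: W0.I1
cycle 4: W1.I1
cycle 5: W0.I2
cycle 6: W2.I1
cycle 7: W0.I3
cycle 8: W1.I2
cycle 9: W2.I2
cycle 10: W0.I4
cycle 11: W2.I3
cycle 12: idle
cycle 13: W2.I4
cycle 14: W2.I5

Answer: 15 cycles, utilization 14/15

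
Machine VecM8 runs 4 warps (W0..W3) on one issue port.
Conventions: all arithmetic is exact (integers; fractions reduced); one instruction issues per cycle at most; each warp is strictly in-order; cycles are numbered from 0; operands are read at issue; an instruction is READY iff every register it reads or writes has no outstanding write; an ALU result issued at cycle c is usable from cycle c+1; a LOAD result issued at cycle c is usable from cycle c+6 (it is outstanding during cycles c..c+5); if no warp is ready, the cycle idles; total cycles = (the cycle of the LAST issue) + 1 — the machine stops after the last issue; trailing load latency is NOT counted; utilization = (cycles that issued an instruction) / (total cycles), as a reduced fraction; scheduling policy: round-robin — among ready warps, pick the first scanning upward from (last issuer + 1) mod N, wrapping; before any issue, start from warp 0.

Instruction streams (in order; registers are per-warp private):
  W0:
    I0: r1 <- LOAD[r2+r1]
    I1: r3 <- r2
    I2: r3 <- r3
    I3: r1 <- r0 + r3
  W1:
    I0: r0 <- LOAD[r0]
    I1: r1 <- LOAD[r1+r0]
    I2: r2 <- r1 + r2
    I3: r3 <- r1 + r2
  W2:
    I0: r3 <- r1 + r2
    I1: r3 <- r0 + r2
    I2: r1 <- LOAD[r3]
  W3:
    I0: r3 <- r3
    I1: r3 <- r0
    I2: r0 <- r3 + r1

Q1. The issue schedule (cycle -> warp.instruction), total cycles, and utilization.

cycle 0: W0.I0
cycle 1: W1.I0
cycle 2: W2.I0
cycle 3: W3.I0
cycle 4: W0.I1
cycle 5: W2.I1
cycle 6: W3.I1
cycle 7: W0.I2
cycle 8: W1.I1
cycle 9: W2.I2
cycle 10: W3.I2
cycle 11: W0.I3
cycle 12: idle
cycle 13: idle
cycle 14: W1.I2
cycle 15: W1.I3

Answer: 16 cycles, utilization 7/8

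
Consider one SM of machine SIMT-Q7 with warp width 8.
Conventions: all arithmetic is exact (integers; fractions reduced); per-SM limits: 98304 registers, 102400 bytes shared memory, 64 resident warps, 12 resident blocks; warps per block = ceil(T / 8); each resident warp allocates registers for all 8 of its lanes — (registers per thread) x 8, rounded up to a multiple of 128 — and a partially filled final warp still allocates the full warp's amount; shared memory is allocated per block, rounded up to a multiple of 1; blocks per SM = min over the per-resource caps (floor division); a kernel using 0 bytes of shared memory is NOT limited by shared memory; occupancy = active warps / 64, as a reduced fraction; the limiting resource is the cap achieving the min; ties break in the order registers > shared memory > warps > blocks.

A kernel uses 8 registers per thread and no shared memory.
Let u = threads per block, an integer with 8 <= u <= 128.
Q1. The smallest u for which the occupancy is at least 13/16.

Answer: u = 33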